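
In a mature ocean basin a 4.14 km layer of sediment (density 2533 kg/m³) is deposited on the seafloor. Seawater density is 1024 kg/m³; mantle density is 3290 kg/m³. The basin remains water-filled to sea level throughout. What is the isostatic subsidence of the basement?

Submarine loading: the sediment displaces seawater, and the subsidence is in turn flooded, so s (ρ_m − ρ_w) = t (ρ_sed − ρ_w).
s = 4.14 km × (2533 − 1024) / (3290 − 1024) = 2.76 km.

2.76 km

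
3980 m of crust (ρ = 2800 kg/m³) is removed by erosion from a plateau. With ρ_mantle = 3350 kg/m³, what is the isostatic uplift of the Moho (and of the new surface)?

Unloading: uplift u = e ρ_c/ρ_m = 3980 m × 2800/3350 = 3330 m.

3330 m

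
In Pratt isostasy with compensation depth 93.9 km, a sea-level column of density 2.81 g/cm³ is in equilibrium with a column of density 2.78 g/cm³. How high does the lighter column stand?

ρ_ref D = ρ (D + h) → h = D (ρ_ref − ρ)/ρ.
h = 93.9 km × (2.81 − 2.78)/2.78 = 1.01 km.

1.01 km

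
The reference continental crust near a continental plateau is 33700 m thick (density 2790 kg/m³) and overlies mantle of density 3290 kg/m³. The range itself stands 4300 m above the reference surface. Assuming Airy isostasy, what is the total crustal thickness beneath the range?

62000 m

Root depth r = h ρ_c / (ρ_m − ρ_c) = 4300 m × 2790 / 500 = 23990 m.
Total thickness = T + h + r = 33700 m + 4300 m + 23990 m = 62000 m.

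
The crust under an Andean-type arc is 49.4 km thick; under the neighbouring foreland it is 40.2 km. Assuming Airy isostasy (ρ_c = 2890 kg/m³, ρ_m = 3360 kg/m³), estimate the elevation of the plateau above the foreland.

Excess crust Δ = 49.4 km − 40.2 km = 9.2 km, split between elevation h and root r with h + r = Δ.
Airy balance ρ_c h = (ρ_m − ρ_c) r gives r = h ρ_c/(ρ_m − ρ_c), so h (1 + ρ_c/(ρ_m − ρ_c)) = Δ, i.e. h = Δ (ρ_m − ρ_c)/ρ_m.
h = 9.2 km × 470/3360 = 1.29 km.

1.29 km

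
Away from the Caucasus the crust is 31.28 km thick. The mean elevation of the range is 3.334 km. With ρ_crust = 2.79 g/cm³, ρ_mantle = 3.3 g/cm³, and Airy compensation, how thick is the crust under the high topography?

52.9 km

Root depth r = h ρ_c / (ρ_m − ρ_c) = 3.334 km × 2.79 / 0.51 = 18.24 km.
Total thickness = T + h + r = 31.28 km + 3.334 km + 18.24 km = 52.9 km.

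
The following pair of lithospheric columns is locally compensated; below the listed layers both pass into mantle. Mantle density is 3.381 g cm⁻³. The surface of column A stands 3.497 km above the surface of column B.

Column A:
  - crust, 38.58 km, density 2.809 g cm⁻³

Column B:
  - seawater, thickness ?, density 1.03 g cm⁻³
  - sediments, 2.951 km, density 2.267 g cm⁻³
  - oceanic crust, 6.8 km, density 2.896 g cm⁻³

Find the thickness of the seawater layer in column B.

1.56 km

Take the compensation level at the base of the deeper column (depth z_c below the surface of column A) and equate Σ ρ_i t_i down to z_c; mantle fills any gap and the z_c terms cancel.
Column A: 38.58×2.809 + (z_c − 38.58)×3.381
Column B: 3.497×0 + x×1.03 + 2.951×2.267 + 6.8×2.896 + (z_c − 3.497 − 9.751 − x)×3.381
The z_c×3.381 term appears on both sides and cancels. Collect the known terms of each column as K = Σ(ρt)_known − 3.381 × (depth of known layers): K_A = 108.37122 − 3.381×38.58 = −22.06776; K_B = 26.382717 − 3.381×(3.497 + 9.751) = −18.408771.
Balance: K_A = K_B − x×(3.381 − 1.03), so x = (K_B − K_A)/(3.381 − 1.03) = 3.65899/2.351 = 1.56 km.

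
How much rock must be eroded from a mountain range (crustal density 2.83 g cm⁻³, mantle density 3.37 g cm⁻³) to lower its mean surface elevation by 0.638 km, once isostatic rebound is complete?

Net drop Δ = e − u = e − e ρ_c/ρ_m = e (ρ_m − ρ_c)/ρ_m.
e = Δ ρ_m/(ρ_m − ρ_c) = 0.638 km × 3.37/0.54 = 3.98 km.

3.98 km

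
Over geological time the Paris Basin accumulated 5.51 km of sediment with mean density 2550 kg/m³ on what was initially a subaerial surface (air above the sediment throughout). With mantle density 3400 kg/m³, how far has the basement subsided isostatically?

Subaerial load: s = t ρ_sed / ρ_m = 5.51 km × 2550/3400 = 4.13 km.

4.13 km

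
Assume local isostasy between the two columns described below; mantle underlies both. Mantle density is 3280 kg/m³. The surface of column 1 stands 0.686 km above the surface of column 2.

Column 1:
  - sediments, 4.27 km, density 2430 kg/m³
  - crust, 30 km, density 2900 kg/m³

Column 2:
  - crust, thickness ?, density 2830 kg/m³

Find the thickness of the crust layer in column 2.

28.4 km

Take the compensation level at the base of the deeper column (depth z_c below the surface of column 1) and equate Σ ρ_i t_i down to z_c; mantle fills any gap and the z_c terms cancel.
Column 1: 4.27×2430 + 30×2900 + (z_c − 34.27)×3280
Column 2: 0.686×0 + x×2830 + (z_c − 0.686 − 0 − x)×3280
The z_c×3280 term appears on both sides and cancels. Collect the known terms of each column as K = Σ(ρt)_known − 3280 × (depth of known layers): K_1 = 97376.1 − 3280×34.27 = −15029.5; K_2 = 0 − 3280×(0.686 + 0) = −2250.08.
Balance: K_1 = K_2 − x×(3280 − 2830), so x = (K_2 − K_1)/(3280 − 2830) = 12779.4/450 = 28.4 km.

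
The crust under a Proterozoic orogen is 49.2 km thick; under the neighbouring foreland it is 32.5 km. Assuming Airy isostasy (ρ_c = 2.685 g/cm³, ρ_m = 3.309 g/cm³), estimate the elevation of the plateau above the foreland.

Excess crust Δ = 49.2 km − 32.5 km = 16.7 km, split between elevation h and root r with h + r = Δ.
Airy balance ρ_c h = (ρ_m − ρ_c) r gives r = h ρ_c/(ρ_m − ρ_c), so h (1 + ρ_c/(ρ_m − ρ_c)) = Δ, i.e. h = Δ (ρ_m − ρ_c)/ρ_m.
h = 16.7 km × 0.624/3.309 = 3.15 km.

3.15 km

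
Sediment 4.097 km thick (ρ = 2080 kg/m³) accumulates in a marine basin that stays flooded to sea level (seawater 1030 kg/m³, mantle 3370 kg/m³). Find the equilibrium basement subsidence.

1.84 km

Submarine loading: the sediment displaces seawater, and the subsidence is in turn flooded, so s (ρ_m − ρ_w) = t (ρ_sed − ρ_w).
s = 4.097 km × (2080 − 1030) / (3370 − 1030) = 1.84 km.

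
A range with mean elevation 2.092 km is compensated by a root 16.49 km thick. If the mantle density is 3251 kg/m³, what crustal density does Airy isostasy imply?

ρ_c h = (ρ_m − ρ_c) r → ρ_c (h + r) = ρ_m r → ρ_c = ρ_m r / (h + r).
ρ_c = 3251 × 16.49 km / (2.092 km + 16.49 km) = 2880 kg/m³.

2880 kg/m³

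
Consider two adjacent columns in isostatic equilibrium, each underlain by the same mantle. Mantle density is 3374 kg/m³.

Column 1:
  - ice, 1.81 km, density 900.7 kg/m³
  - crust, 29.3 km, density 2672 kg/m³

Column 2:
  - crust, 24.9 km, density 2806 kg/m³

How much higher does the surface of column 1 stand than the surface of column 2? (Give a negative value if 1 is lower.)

3.23 km

For any compensation level in the mantle, the mantle terms cancel and isostasy reduces to e = (Σt_1 − Σt_2) − (Σ(ρt)_1 − Σ(ρt)_2) / ρ_m.
Σt_1 = 31.11 km; Σt_2 = 24.9 km; Σ(ρt)_1 = 79919.867; Σ(ρt)_2 = 69869.4 (in km·kg/m³).
e = (31.11 − 24.9) − (79919.867 − 69869.4) / 3374 = 3.23 km.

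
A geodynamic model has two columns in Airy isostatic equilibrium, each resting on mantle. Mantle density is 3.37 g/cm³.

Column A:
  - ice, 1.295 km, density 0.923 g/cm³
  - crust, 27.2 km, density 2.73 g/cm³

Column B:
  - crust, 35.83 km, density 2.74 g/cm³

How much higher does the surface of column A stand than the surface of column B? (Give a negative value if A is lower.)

−0.592 km

For any compensation level in the mantle, the mantle terms cancel and isostasy reduces to e = (Σt_A − Σt_B) − (Σ(ρt)_A − Σ(ρt)_B) / ρ_m.
Σt_A = 28.495 km; Σt_B = 35.83 km; Σ(ρt)_A = 75.451285; Σ(ρt)_B = 98.1742 (in km·g/cm³).
e = (28.495 − 35.83) − (75.451285 − 98.1742) / 3.37 = −0.592 km.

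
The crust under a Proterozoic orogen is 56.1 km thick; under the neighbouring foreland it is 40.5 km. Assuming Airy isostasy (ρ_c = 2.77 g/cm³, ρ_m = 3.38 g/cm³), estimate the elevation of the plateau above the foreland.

2.82 km

Excess crust Δ = 56.1 km − 40.5 km = 15.6 km, split between elevation h and root r with h + r = Δ.
Airy balance ρ_c h = (ρ_m − ρ_c) r gives r = h ρ_c/(ρ_m − ρ_c), so h (1 + ρ_c/(ρ_m − ρ_c)) = Δ, i.e. h = Δ (ρ_m − ρ_c)/ρ_m.
h = 15.6 km × 0.61/3.38 = 2.82 km.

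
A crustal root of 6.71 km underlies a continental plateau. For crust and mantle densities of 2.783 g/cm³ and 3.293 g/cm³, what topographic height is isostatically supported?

For local isostatic compensation: ρ_c h = (ρ_m − ρ_c) r.
h = r (ρ_m − ρ_c) / ρ_c = 6.71 km × (3.293 − 2.783) / 2.783 = 1.23 km.

1.23 km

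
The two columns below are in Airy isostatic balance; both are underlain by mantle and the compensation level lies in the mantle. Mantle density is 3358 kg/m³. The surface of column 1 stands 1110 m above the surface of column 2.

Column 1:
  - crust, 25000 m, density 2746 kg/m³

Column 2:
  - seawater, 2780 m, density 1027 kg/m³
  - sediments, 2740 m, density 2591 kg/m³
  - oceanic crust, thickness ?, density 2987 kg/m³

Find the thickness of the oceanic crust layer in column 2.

Take the compensation level at the base of the deeper column (depth z_c below the surface of column 1) and equate Σ ρ_i t_i down to z_c; mantle fills any gap and the z_c terms cancel.
Column 1: 25000×2746 + (z_c − 25000)×3358
Column 2: 1110×0 + 2780×1027 + 2740×2591 + x×2987 + (z_c − 1110 − 5520 − x)×3358
The z_c×3358 term appears on both sides and cancels. Collect the known terms of each column as K = Σ(ρt)_known − 3358 × (depth of known layers): K_1 = 68650000 − 3358×25000 = −15300000; K_2 = 9954400 − 3358×(1110 + 5520) = −12309140.
Balance: K_1 = K_2 − x×(3358 − 2987), so x = (K_2 − K_1)/(3358 − 2987) = 2990860/371 = 8060 m.

8060 m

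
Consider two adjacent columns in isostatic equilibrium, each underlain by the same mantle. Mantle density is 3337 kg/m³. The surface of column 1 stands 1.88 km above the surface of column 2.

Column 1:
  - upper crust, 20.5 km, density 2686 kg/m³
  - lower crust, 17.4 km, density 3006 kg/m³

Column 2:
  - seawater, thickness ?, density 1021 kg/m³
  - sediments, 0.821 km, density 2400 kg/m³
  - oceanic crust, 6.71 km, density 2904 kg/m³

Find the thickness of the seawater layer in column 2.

3.95 km

Take the compensation level at the base of the deeper column (depth z_c below the surface of column 1) and equate Σ ρ_i t_i down to z_c; mantle fills any gap and the z_c terms cancel.
Column 1: 20.5×2686 + 17.4×3006 + (z_c − 37.9)×3337
Column 2: 1.88×0 + x×1021 + 0.821×2400 + 6.71×2904 + (z_c − 1.88 − 7.531 − x)×3337
The z_c×3337 term appears on both sides and cancels. Collect the known terms of each column as K = Σ(ρt)_known − 3337 × (depth of known layers): K_1 = 107367.4 − 3337×37.9 = −19104.9; K_2 = 21456.24 − 3337×(1.88 + 7.531) = −9948.267.
Balance: K_1 = K_2 − x×(3337 − 1021), so x = (K_2 − K_1)/(3337 − 1021) = 9156.63/2316 = 3.95 km.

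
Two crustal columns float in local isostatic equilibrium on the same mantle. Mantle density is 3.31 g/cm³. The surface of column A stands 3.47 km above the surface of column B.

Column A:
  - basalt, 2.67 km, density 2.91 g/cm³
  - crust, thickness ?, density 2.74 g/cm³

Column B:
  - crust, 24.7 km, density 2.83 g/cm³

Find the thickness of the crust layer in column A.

Take the compensation level at the base of the deeper column (depth z_c below the surface of column A) and equate Σ ρ_i t_i down to z_c; mantle fills any gap and the z_c terms cancel.
Column A: 2.67×2.91 + x×2.74 + (z_c − 2.67 − x)×3.31
Column B: 3.47×0 + 24.7×2.83 + (z_c − 3.47 − 24.7)×3.31
The z_c×3.31 term appears on both sides and cancels. Collect the known terms of each column as K = Σ(ρt)_known − 3.31 × (depth of known layers): K_A = 7.7697 − 3.31×2.67 = −1.068; K_B = 69.901 − 3.31×(3.47 + 24.7) = −23.3417.
Balance: K_A − x×(3.31 − 2.74) = K_B, so x = (K_A − K_B)/(3.31 − 2.74) = 22.2737/0.57 = 39.1 km.

39.1 km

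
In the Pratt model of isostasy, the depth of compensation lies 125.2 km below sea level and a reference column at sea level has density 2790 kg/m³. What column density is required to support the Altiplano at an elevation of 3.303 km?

Pratt balance: ρ_ref D = ρ (D + h).
ρ = ρ_ref D/(D + h) = 2790 × 125.2 km/(125.2 km + 3.303 km) = 2720 kg/m³.

2720 kg/m³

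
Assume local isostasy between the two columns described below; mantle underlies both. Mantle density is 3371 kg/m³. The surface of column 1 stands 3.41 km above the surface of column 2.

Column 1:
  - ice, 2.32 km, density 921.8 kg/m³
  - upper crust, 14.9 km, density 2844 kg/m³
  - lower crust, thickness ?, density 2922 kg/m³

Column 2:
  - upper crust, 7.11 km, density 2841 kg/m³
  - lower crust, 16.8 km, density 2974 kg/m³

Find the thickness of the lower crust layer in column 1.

Take the compensation level at the base of the deeper column (depth z_c below the surface of column 1) and equate Σ ρ_i t_i down to z_c; mantle fills any gap and the z_c terms cancel.
Column 1: 2.32×921.8 + 14.9×2844 + x×2922 + (z_c − 17.22 − x)×3371
Column 2: 3.41×0 + 7.11×2841 + 16.8×2974 + (z_c − 3.41 − 23.91)×3371
The z_c×3371 term appears on both sides and cancels. Collect the known terms of each column as K = Σ(ρt)_known − 3371 × (depth of known layers): K_1 = 44514.176 − 3371×17.22 = −13534.444; K_2 = 70162.71 − 3371×(3.41 + 23.91) = −21933.01.
Balance: K_1 − x×(3371 − 2922) = K_2, so x = (K_1 − K_2)/(3371 − 2922) = 8398.57/449 = 18.7 km.

18.7 km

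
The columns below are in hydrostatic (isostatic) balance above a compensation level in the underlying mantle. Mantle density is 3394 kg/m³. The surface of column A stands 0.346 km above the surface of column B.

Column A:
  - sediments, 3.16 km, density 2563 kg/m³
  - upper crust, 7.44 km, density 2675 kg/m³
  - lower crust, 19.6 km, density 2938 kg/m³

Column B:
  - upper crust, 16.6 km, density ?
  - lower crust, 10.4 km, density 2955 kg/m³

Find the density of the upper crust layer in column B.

Take the compensation level at the base of the deeper column (depth z_c below the surface of column A) and equate Σ ρ_i t_i down to z_c; mantle fills any gap and the z_c terms cancel.
Column A: 3.16×2563 + 7.44×2675 + 19.6×2938 + (z_c − 30.2)×3394
Column B: 0.346×0 + 16.6×ρ + 10.4×2955 + (z_c − 0.346 − 27)×3394
The z_c×3394 term appears on both sides and cancels. Collect the known terms of each column as K = Σ(ρt)_known − 3394 × (depth of known layers): K_A = 85585.88 − 3394×30.2 = −16912.92; K_B = 30732 − 3394×(0.346 + 27) = −62080.324.
Balance: K_A = K_B + 16.6×ρ, so ρ = (K_A − K_B)/16.6 = 45167.4/16.6 = 2720 kg/m³.

2720 kg/m³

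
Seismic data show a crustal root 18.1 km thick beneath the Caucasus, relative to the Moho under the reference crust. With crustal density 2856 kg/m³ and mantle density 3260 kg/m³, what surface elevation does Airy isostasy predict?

2.56 km

Balancing pressure at the compensation depth: ρ_c h = (ρ_m − ρ_c) r.
h = r (ρ_m − ρ_c) / ρ_c = 18.1 km × (3260 − 2856) / 2856 = 2.56 km.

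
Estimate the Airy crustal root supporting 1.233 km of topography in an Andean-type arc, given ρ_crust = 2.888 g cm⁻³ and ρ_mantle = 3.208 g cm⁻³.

By Archimedes' principle applied to the lithosphere: the weight of the topography is balanced by the buoyancy of the root, ρ_c h = (ρ_m − ρ_c) r.
r = h · ρ_c / (ρ_m − ρ_c) = 1.233 km × 2.888 / (3.208 − 2.888) = 11.1 km.

11.1 km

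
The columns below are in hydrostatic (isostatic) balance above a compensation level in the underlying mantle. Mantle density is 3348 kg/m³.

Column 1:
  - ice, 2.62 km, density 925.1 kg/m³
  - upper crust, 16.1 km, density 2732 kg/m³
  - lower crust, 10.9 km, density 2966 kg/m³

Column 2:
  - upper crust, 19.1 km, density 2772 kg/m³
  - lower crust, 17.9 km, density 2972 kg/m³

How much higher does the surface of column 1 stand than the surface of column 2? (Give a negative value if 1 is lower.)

0.806 km

For any compensation level in the mantle, the mantle terms cancel and isostasy reduces to e = (Σt_1 − Σt_2) − (Σ(ρt)_1 − Σ(ρt)_2) / ρ_m.
Σt_1 = 29.62 km; Σt_2 = 37 km; Σ(ρt)_1 = 78738.362; Σ(ρt)_2 = 106144 (in km·kg/m³).
e = (29.62 − 37) − (78738.362 − 106144) / 3348 = 0.806 km.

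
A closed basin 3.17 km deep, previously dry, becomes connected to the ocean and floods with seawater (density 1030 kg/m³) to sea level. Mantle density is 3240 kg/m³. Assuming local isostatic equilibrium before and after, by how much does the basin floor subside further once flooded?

1.48 km

After flooding the water column is d + s deep. Its weight must equal the weight of mantle displaced by the extra subsidence s: (d + s) ρ_w = s ρ_m.
s = d ρ_w / (ρ_m − ρ_w) = 3.17 km × 1030/(3240 − 1030) = 1.48 km.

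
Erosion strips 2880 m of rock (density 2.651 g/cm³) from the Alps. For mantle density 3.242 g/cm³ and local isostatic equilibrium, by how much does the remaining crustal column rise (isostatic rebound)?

Unloading: uplift u = e ρ_c/ρ_m = 2880 m × 2.651/3.242 = 2350 m.

2350 m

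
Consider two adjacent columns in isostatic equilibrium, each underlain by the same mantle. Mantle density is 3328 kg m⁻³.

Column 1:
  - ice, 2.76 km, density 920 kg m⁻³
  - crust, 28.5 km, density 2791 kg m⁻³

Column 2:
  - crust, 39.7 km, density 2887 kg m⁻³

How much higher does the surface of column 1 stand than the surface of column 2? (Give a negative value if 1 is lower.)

For any compensation level in the mantle, the mantle terms cancel and isostasy reduces to e = (Σt_1 − Σt_2) − (Σ(ρt)_1 − Σ(ρt)_2) / ρ_m.
Σt_1 = 31.26 km; Σt_2 = 39.7 km; Σ(ρt)_1 = 82082.7; Σ(ρt)_2 = 114613.9 (in km·kg m⁻³).
e = (31.26 − 39.7) − (82082.7 − 114613.9) / 3328 = 1.33 km.

1.33 km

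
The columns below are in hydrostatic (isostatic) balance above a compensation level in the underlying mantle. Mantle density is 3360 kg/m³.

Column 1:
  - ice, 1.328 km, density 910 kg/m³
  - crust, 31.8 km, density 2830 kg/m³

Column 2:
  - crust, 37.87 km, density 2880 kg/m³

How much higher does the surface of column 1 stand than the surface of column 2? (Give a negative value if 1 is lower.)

For any compensation level in the mantle, the mantle terms cancel and isostasy reduces to e = (Σt_1 − Σt_2) − (Σ(ρt)_1 − Σ(ρt)_2) / ρ_m.
Σt_1 = 33.128 km; Σt_2 = 37.87 km; Σ(ρt)_1 = 91202.48; Σ(ρt)_2 = 109065.6 (in km·kg/m³).
e = (33.128 − 37.87) − (91202.48 − 109065.6) / 3360 = 0.574 km.

0.574 km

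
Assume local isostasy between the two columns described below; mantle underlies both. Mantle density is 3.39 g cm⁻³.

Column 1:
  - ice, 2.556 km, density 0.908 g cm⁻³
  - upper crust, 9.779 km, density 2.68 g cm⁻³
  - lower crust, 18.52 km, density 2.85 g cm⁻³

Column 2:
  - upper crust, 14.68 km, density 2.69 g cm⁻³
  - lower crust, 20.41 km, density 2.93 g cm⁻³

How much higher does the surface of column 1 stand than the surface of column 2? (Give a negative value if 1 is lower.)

For any compensation level in the mantle, the mantle terms cancel and isostasy reduces to e = (Σt_1 − Σt_2) − (Σ(ρt)_1 − Σ(ρt)_2) / ρ_m.
Σt_1 = 30.855 km; Σt_2 = 35.09 km; Σ(ρt)_1 = 81.310568; Σ(ρt)_2 = 99.2905 (in km·g cm⁻³).
e = (30.855 − 35.09) − (81.310568 − 99.2905) / 3.39 = 1.07 km.

1.07 km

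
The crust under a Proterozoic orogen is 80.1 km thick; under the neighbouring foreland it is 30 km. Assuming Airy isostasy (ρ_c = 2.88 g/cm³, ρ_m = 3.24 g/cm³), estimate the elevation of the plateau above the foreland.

Excess crust Δ = 80.1 km − 30 km = 50.1 km, split between elevation h and root r with h + r = Δ.
Airy balance ρ_c h = (ρ_m − ρ_c) r gives r = h ρ_c/(ρ_m − ρ_c), so h (1 + ρ_c/(ρ_m − ρ_c)) = Δ, i.e. h = Δ (ρ_m − ρ_c)/ρ_m.
h = 50.1 km × 0.36/3.24 = 5.57 km.

5.57 km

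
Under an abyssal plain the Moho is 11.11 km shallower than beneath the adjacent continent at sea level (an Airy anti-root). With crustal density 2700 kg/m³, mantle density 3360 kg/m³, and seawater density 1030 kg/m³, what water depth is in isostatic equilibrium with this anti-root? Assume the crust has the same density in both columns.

Replacing a thickness d of crust by seawater at the top must be balanced by replacing crust with mantle at the base: d (ρ_c − ρ_w) = a (ρ_m − ρ_c).
d = a (ρ_m − ρ_c)/(ρ_c − ρ_w) = 11.11 km × 660/1670 = 4.39 km.

4.39 km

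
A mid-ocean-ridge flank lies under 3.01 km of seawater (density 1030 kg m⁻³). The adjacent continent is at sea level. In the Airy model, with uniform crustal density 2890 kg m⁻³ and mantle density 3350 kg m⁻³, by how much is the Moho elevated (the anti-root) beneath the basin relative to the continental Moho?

By Archimedes' principle applied to the lithosphere: replacing crust with seawater at the top is compensated by replacing crust with mantle at the base: d (ρ_c − ρ_w) = a (ρ_m − ρ_c).
a = d (ρ_c − ρ_w)/(ρ_m − ρ_c) = 3.01 km × 1860/460 = 12.2 km.

12.2 km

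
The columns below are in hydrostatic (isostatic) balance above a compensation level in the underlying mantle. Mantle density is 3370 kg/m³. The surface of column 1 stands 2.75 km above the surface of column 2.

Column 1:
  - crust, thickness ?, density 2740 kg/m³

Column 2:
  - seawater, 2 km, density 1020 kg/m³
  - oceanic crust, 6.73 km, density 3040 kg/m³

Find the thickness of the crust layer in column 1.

Take the compensation level at the base of the deeper column (depth z_c below the surface of column 1) and equate Σ ρ_i t_i down to z_c; mantle fills any gap and the z_c terms cancel.
Column 1: x×2740 + (z_c − 0 − x)×3370
Column 2: 2.75×0 + 2×1020 + 6.73×3040 + (z_c − 2.75 − 8.73)×3370
The z_c×3370 term appears on both sides and cancels. Collect the known terms of each column as K = Σ(ρt)_known − 3370 × (depth of known layers): K_1 = 0 − 3370×0 = 0; K_2 = 22499.2 − 3370×(2.75 + 8.73) = −16188.4.
Balance: K_1 − x×(3370 − 2740) = K_2, so x = (K_1 − K_2)/(3370 − 2740) = 16188.4/630 = 25.7 km.

25.7 km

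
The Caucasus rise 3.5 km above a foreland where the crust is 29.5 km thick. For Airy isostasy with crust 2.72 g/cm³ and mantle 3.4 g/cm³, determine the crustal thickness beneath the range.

Root depth r = h ρ_c / (ρ_m − ρ_c) = 3.5 km × 2.72 / 0.68 = 14 km.
Total thickness = T + h + r = 29.5 km + 3.5 km + 14 km = 47 km.

47 km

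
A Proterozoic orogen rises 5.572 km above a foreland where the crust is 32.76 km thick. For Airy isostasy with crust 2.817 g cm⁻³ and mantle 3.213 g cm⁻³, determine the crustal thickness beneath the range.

78 km

Root depth r = h ρ_c / (ρ_m − ρ_c) = 5.572 km × 2.817 / 0.396 = 39.64 km.
Total thickness = T + h + r = 32.76 km + 5.572 km + 39.64 km = 78 km.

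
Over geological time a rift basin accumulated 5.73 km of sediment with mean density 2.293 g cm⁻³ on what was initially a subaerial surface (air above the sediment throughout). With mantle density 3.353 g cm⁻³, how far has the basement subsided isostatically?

3.92 km

Subaerial load: s = t ρ_sed / ρ_m = 5.73 km × 2.293/3.353 = 3.92 km.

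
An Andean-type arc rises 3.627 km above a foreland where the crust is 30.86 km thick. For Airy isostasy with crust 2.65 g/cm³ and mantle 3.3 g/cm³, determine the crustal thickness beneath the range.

Root depth r = h ρ_c / (ρ_m − ρ_c) = 3.627 km × 2.65 / 0.65 = 14.79 km.
Total thickness = T + h + r = 30.86 km + 3.627 km + 14.79 km = 49.3 km.

49.3 km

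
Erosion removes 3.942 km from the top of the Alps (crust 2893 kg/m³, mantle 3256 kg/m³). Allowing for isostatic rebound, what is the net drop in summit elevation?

Rebound u = e ρ_c/ρ_m = 3.942 km × 2893/3256 = 3.503 km.
Net surface drop = e − u = 3.942 km − 3.503 km = e (ρ_m − ρ_c)/ρ_m = 0.439 km.

0.439 km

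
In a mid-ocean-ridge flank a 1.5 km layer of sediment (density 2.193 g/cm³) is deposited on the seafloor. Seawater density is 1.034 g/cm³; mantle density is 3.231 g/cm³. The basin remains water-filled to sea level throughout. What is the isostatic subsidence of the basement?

0.791 km

Submarine loading: the sediment displaces seawater, and the subsidence is in turn flooded, so s (ρ_m − ρ_w) = t (ρ_sed − ρ_w).
s = 1.5 km × (2.193 − 1.034) / (3.231 − 1.034) = 0.791 km.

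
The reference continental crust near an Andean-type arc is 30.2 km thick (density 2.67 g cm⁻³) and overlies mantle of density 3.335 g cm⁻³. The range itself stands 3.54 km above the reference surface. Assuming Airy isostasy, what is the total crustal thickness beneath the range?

48 km

Root depth r = h ρ_c / (ρ_m − ρ_c) = 3.54 km × 2.67 / 0.665 = 14.21 km.
Total thickness = T + h + r = 30.2 km + 3.54 km + 14.21 km = 48 km.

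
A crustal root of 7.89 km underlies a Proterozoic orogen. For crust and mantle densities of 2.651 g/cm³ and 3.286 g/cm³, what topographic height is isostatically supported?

For local isostatic compensation: ρ_c h = (ρ_m − ρ_c) r.
h = r (ρ_m − ρ_c) / ρ_c = 7.89 km × (3.286 − 2.651) / 2.651 = 1.89 km.

1.89 km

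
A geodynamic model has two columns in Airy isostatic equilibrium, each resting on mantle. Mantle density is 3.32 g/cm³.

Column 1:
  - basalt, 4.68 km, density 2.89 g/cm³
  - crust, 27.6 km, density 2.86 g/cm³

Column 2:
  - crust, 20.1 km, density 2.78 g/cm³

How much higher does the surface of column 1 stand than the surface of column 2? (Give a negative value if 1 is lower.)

For any compensation level in the mantle, the mantle terms cancel and isostasy reduces to e = (Σt_1 − Σt_2) − (Σ(ρt)_1 − Σ(ρt)_2) / ρ_m.
Σt_1 = 32.28 km; Σt_2 = 20.1 km; Σ(ρt)_1 = 92.4612; Σ(ρt)_2 = 55.878 (in km·g/cm³).
e = (32.28 − 20.1) − (92.4612 − 55.878) / 3.32 = 1.16 km.

1.16 km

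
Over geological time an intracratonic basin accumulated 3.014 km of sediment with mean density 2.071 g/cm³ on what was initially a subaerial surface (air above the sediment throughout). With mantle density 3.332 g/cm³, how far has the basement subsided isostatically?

1.87 km

Subaerial load: s = t ρ_sed / ρ_m = 3.014 km × 2.071/3.332 = 1.87 km.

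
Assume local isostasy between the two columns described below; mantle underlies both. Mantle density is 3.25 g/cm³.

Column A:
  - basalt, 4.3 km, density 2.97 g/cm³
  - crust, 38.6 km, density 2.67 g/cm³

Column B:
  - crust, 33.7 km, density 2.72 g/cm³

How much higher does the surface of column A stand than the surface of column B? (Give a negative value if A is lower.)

1.76 km

For any compensation level in the mantle, the mantle terms cancel and isostasy reduces to e = (Σt_A − Σt_B) − (Σ(ρt)_A − Σ(ρt)_B) / ρ_m.
Σt_A = 42.9 km; Σt_B = 33.7 km; Σ(ρt)_A = 115.833; Σ(ρt)_B = 91.664 (in km·g/cm³).
e = (42.9 − 33.7) − (115.833 − 91.664) / 3.25 = 1.76 km.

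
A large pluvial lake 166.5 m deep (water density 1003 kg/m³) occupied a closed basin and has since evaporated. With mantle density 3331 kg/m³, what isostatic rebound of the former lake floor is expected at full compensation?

u = d ρ_w/ρ_m = 166.5 m × 1003/3331 = 50.1 m.

50.1 m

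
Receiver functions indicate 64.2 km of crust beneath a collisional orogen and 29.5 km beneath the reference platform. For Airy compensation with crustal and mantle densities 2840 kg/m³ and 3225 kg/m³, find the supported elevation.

4.14 km

Excess crust Δ = 64.2 km − 29.5 km = 34.7 km, split between elevation h and root r with h + r = Δ.
Airy balance ρ_c h = (ρ_m − ρ_c) r gives r = h ρ_c/(ρ_m − ρ_c), so h (1 + ρ_c/(ρ_m − ρ_c)) = Δ, i.e. h = Δ (ρ_m − ρ_c)/ρ_m.
h = 34.7 km × 385/3225 = 4.14 km.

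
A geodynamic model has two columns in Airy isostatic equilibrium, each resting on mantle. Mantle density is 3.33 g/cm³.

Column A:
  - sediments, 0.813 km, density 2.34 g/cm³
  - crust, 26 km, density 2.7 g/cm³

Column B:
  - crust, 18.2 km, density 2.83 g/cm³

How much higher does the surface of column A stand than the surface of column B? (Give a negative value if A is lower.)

2.43 km

For any compensation level in the mantle, the mantle terms cancel and isostasy reduces to e = (Σt_A − Σt_B) − (Σ(ρt)_A − Σ(ρt)_B) / ρ_m.
Σt_A = 26.813 km; Σt_B = 18.2 km; Σ(ρt)_A = 72.10242; Σ(ρt)_B = 51.506 (in km·g/cm³).
e = (26.813 − 18.2) − (72.10242 − 51.506) / 3.33 = 2.43 km.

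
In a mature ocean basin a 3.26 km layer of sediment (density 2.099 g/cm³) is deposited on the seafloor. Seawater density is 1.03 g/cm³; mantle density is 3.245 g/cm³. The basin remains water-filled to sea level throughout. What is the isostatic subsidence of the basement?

1.57 km

Submarine loading: the sediment displaces seawater, and the subsidence is in turn flooded, so s (ρ_m − ρ_w) = t (ρ_sed − ρ_w).
s = 3.26 km × (2.099 − 1.03) / (3.245 − 1.03) = 1.57 km.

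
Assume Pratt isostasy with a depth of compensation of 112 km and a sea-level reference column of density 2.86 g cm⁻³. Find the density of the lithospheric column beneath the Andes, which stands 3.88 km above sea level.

2.76 g cm⁻³

Pratt balance: ρ_ref D = ρ (D + h).
ρ = ρ_ref D/(D + h) = 2.86 × 112 km/(112 km + 3.88 km) = 2.76 g cm⁻³.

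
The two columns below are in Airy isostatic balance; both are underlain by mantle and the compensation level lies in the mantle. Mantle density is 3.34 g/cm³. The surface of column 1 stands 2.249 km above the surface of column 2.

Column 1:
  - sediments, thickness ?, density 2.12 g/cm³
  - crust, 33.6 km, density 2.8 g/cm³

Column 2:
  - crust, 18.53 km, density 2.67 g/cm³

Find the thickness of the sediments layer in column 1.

Take the compensation level at the base of the deeper column (depth z_c below the surface of column 1) and equate Σ ρ_i t_i down to z_c; mantle fills any gap and the z_c terms cancel.
Column 1: x×2.12 + 33.6×2.8 + (z_c − 33.6 − x)×3.34
Column 2: 2.249×0 + 18.53×2.67 + (z_c − 2.249 − 18.53)×3.34
The z_c×3.34 term appears on both sides and cancels. Collect the known terms of each column as K = Σ(ρt)_known − 3.34 × (depth of known layers): K_1 = 94.08 − 3.34×33.6 = −18.144; K_2 = 49.4751 − 3.34×(2.249 + 18.53) = −19.92676.
Balance: K_1 − x×(3.34 − 2.12) = K_2, so x = (K_1 − K_2)/(3.34 − 2.12) = 1.78276/1.22 = 1.46 km.

1.46 km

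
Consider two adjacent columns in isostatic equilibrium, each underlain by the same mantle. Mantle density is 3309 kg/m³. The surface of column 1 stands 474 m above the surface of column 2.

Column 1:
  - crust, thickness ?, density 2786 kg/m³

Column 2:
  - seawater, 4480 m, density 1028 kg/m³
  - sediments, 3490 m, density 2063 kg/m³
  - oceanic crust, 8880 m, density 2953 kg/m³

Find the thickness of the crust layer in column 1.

36900 m

Take the compensation level at the base of the deeper column (depth z_c below the surface of column 1) and equate Σ ρ_i t_i down to z_c; mantle fills any gap and the z_c terms cancel.
Column 1: x×2786 + (z_c − 0 − x)×3309
Column 2: 474×0 + 4480×1028 + 3490×2063 + 8880×2953 + (z_c − 474 − 16850)×3309
The z_c×3309 term appears on both sides and cancels. Collect the known terms of each column as K = Σ(ρt)_known − 3309 × (depth of known layers): K_1 = 0 − 3309×0 = 0; K_2 = 38027950 − 3309×(474 + 16850) = −19297166.
Balance: K_1 − x×(3309 − 2786) = K_2, so x = (K_1 − K_2)/(3309 − 2786) = 19297200/523 = 36900 m.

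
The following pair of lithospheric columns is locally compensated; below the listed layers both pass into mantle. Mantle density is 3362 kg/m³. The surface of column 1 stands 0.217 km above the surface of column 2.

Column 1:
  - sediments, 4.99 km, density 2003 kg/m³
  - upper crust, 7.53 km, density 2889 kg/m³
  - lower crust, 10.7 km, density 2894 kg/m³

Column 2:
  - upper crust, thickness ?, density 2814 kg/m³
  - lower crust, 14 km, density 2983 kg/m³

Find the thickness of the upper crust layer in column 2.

Take the compensation level at the base of the deeper column (depth z_c below the surface of column 1) and equate Σ ρ_i t_i down to z_c; mantle fills any gap and the z_c terms cancel.
Column 1: 4.99×2003 + 7.53×2889 + 10.7×2894 + (z_c − 23.22)×3362
Column 2: 0.217×0 + x×2814 + 14×2983 + (z_c − 0.217 − 14 − x)×3362
The z_c×3362 term appears on both sides and cancels. Collect the known terms of each column as K = Σ(ρt)_known − 3362 × (depth of known layers): K_1 = 62714.94 − 3362×23.22 = −15350.7; K_2 = 41762 − 3362×(0.217 + 14) = −6035.554.
Balance: K_1 = K_2 − x×(3362 − 2814), so x = (K_2 − K_1)/(3362 − 2814) = 9315.15/548 = 17 km.

17 km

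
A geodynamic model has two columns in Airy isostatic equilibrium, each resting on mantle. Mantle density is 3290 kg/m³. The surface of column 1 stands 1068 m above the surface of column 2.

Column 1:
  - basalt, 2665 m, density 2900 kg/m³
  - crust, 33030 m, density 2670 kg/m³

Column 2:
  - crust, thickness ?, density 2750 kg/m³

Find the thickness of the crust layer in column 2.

Take the compensation level at the base of the deeper column (depth z_c below the surface of column 1) and equate Σ ρ_i t_i down to z_c; mantle fills any gap and the z_c terms cancel.
Column 1: 2665×2900 + 33030×2670 + (z_c − 35695)×3290
Column 2: 1068×0 + x×2750 + (z_c − 1068 − 0 − x)×3290
The z_c×3290 term appears on both sides and cancels. Collect the known terms of each column as K = Σ(ρt)_known − 3290 × (depth of known layers): K_1 = 95918600 − 3290×35695 = −21517950; K_2 = 0 − 3290×(1068 + 0) = −3513720.
Balance: K_1 = K_2 − x×(3290 − 2750), so x = (K_2 − K_1)/(3290 − 2750) = 18004200/540 = 33300 m.

33300 m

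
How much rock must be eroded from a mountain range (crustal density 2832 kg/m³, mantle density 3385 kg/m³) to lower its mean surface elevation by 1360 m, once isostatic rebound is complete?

Net drop Δ = e − u = e − e ρ_c/ρ_m = e (ρ_m − ρ_c)/ρ_m.
e = Δ ρ_m/(ρ_m − ρ_c) = 1360 m × 3385/553 = 8320 m.

8320 m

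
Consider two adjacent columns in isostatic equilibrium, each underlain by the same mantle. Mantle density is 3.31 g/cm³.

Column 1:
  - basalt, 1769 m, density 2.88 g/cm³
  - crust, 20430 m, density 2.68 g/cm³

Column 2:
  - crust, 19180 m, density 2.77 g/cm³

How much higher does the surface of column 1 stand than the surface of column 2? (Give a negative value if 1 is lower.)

For any compensation level in the mantle, the mantle terms cancel and isostasy reduces to e = (Σt_1 − Σt_2) − (Σ(ρt)_1 − Σ(ρt)_2) / ρ_m.
Σt_1 = 22199 m; Σt_2 = 19180 m; Σ(ρt)_1 = 59847.12; Σ(ρt)_2 = 53128.6 (in m·g/cm³).
e = (22199 − 19180) − (59847.12 − 53128.6) / 3.31 = 989 m.

989 m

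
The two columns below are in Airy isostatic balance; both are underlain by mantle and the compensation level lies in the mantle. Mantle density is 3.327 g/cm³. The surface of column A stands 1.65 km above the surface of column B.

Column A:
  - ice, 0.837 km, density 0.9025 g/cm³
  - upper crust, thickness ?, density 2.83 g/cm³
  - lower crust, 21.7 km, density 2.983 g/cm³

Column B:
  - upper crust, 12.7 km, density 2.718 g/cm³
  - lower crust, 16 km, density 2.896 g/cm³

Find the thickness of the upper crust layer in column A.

21.4 km

Take the compensation level at the base of the deeper column (depth z_c below the surface of column A) and equate Σ ρ_i t_i down to z_c; mantle fills any gap and the z_c terms cancel.
Column A: 0.837×0.9025 + x×2.83 + 21.7×2.983 + (z_c − 22.537 − x)×3.327
Column B: 1.65×0 + 12.7×2.718 + 16×2.896 + (z_c − 1.65 − 28.7)×3.327
The z_c×3.327 term appears on both sides and cancels. Collect the known terms of each column as K = Σ(ρt)_known − 3.327 × (depth of known layers): K_A = 65.4864925 − 3.327×22.537 = −9.4941065; K_B = 80.8546 − 3.327×(1.65 + 28.7) = −20.11985.
Balance: K_A − x×(3.327 − 2.83) = K_B, so x = (K_A − K_B)/(3.327 − 2.83) = 10.6257/0.497 = 21.4 km.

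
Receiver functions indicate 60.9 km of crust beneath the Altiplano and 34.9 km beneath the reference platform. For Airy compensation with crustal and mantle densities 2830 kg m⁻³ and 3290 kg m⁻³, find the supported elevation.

3.64 km

Excess crust Δ = 60.9 km − 34.9 km = 26 km, split between elevation h and root r with h + r = Δ.
Airy balance ρ_c h = (ρ_m − ρ_c) r gives r = h ρ_c/(ρ_m − ρ_c), so h (1 + ρ_c/(ρ_m − ρ_c)) = Δ, i.e. h = Δ (ρ_m − ρ_c)/ρ_m.
h = 26 km × 460/3290 = 3.64 km.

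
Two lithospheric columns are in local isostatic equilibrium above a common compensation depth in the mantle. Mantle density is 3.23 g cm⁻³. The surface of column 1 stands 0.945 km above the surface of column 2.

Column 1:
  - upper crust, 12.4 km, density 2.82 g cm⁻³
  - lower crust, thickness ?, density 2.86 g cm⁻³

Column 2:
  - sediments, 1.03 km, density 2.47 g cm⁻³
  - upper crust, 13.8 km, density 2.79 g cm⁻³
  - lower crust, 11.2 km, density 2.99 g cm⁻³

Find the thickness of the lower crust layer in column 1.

20.3 km

Take the compensation level at the base of the deeper column (depth z_c below the surface of column 1) and equate Σ ρ_i t_i down to z_c; mantle fills any gap and the z_c terms cancel.
Column 1: 12.4×2.82 + x×2.86 + (z_c − 12.4 − x)×3.23
Column 2: 0.945×0 + 1.03×2.47 + 13.8×2.79 + 11.2×2.99 + (z_c − 0.945 − 26.03)×3.23
The z_c×3.23 term appears on both sides and cancels. Collect the known terms of each column as K = Σ(ρt)_known − 3.23 × (depth of known layers): K_1 = 34.968 − 3.23×12.4 = −5.084; K_2 = 74.5341 − 3.23×(0.945 + 26.03) = −12.59515.
Balance: K_1 − x×(3.23 − 2.86) = K_2, so x = (K_1 − K_2)/(3.23 − 2.86) = 7.51115/0.37 = 20.3 km.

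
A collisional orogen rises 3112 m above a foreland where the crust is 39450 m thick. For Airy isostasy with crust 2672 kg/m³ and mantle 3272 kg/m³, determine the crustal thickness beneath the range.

56400 m

Root depth r = h ρ_c / (ρ_m − ρ_c) = 3112 m × 2672 / 600 = 13860 m.
Total thickness = T + h + r = 39450 m + 3112 m + 13860 m = 56400 m.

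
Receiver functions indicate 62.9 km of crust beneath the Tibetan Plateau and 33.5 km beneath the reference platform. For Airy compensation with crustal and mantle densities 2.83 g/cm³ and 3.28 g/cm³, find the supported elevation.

Excess crust Δ = 62.9 km − 33.5 km = 29.4 km, split between elevation h and root r with h + r = Δ.
Airy balance ρ_c h = (ρ_m − ρ_c) r gives r = h ρ_c/(ρ_m − ρ_c), so h (1 + ρ_c/(ρ_m − ρ_c)) = Δ, i.e. h = Δ (ρ_m − ρ_c)/ρ_m.
h = 29.4 km × 0.45/3.28 = 4.03 km.

4.03 km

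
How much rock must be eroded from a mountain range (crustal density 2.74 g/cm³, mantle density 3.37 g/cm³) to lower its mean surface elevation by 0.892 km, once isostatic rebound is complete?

Net drop Δ = e − u = e − e ρ_c/ρ_m = e (ρ_m − ρ_c)/ρ_m.
e = Δ ρ_m/(ρ_m − ρ_c) = 0.892 km × 3.37/0.63 = 4.77 km.

4.77 km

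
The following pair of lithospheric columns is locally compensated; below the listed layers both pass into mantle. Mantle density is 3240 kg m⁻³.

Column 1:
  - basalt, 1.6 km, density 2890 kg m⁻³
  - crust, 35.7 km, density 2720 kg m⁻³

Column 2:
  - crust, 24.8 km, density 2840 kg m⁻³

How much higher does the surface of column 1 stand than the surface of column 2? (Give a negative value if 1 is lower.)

2.84 km

For any compensation level in the mantle, the mantle terms cancel and isostasy reduces to e = (Σt_1 − Σt_2) − (Σ(ρt)_1 − Σ(ρt)_2) / ρ_m.
Σt_1 = 37.3 km; Σt_2 = 24.8 km; Σ(ρt)_1 = 101728; Σ(ρt)_2 = 70432 (in km·kg m⁻³).
e = (37.3 − 24.8) − (101728 − 70432) / 3240 = 2.84 km.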